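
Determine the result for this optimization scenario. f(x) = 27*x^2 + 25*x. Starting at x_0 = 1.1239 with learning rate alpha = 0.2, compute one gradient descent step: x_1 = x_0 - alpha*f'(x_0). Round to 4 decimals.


We compute the gradient at x_0 and apply the update.
f'(x) = 54*x + 25
f'(1.1239) = 54*1.1239 + 25 = 85.6906
x_1 = 1.1239 - 0.2*85.6906 = -16.0142


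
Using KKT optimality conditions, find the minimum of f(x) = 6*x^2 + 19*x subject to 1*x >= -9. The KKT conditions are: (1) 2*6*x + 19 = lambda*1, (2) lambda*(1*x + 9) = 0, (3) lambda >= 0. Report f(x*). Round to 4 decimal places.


Step 1: Try lambda = 0 (constraint inactive).
Stationarity: 2*6*x + 19 = 0
x* = -19/(2*6) = -19/12 = -1.5833 (rounded; the exact value -19/12 is used below)
Check constraint: 1*-1.5833 = -1.5833 >= -9 -- satisfied.
Step 2: Compute optimal value.
f(x*) = 6*(-19/12)^2 + 19*(-19/12) = -15.0417


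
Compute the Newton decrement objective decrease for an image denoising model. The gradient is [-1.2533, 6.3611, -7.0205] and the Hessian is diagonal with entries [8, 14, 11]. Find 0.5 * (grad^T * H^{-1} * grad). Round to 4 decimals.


Step 1: H is diagonal, so H^(-1) * g = [-0.1567, 0.4544, -0.6382].
Step 2: g^T H^(-1) g = sum_i g_i^2 / H_ii
  = (-1.2533)^2/8 + (6.3611)^2/14 + (-7.0205)^2/11
  = 0.1963 + 2.8903 + 4.4807 = 7.5673
Step 3: Objective decrease = 0.5 * g^T H^(-1) g = 3.7836


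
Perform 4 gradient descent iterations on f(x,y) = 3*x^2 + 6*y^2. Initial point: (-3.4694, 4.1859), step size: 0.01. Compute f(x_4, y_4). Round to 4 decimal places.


Gradient descent on f(x,y) = 3*x^2 + 6*y^2.
Starting point: (-3.4694, 4.1859), alpha = 0.01
Step 1: grad_x = 2*3*-3.4694 = -20.8164, grad_y = 2*6*4.1859 = 50.2308
  x_1 = -3.4694 - 0.01*-20.8164 = -3.2612
  y_1 = 4.1859 - 0.01*50.2308 = 3.6836
Step 2: grad_x = 2*3*-3.2612 = -19.5674, grad_y = 2*6*3.6836 = 44.2031
  x_2 = -3.2612 - 0.01*-19.5674 = -3.0656
  y_2 = 3.6836 - 0.01*44.2031 = 3.2416
Step 3: grad_x = 2*3*-3.0656 = -18.3934, grad_y = 2*6*3.2416 = 38.8987
  x_3 = -3.0656 - 0.01*-18.3934 = -2.8816
  y_3 = 3.2416 - 0.01*38.8987 = 2.8526
Step 4: grad_x = 2*3*-2.8816 = -17.2898, grad_y = 2*6*2.8526 = 34.2309
  x_4 = -2.8816 - 0.01*-17.2898 = -2.7087
  y_4 = 2.8526 - 0.01*34.2309 = 2.5103
f(-2.7087, 2.5103) = 3*(-2.7087)^2 + 6*2.5103^2 = 59.8202


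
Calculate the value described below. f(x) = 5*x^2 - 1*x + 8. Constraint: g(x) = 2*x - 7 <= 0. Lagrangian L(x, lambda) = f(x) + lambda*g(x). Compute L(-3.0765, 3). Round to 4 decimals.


Step 1: Evaluate f(x).
f(-3.0765) = 5*(-3.0765)^2 - 1*(-3.0765) + 8 = 58.4008
Step 2: Evaluate g(x).
g(-3.0765) = 2*-3.0765 - 7 = -13.153
Step 3: Compute Lagrangian.
L = 58.4008 + 3*-13.153 = 18.9418


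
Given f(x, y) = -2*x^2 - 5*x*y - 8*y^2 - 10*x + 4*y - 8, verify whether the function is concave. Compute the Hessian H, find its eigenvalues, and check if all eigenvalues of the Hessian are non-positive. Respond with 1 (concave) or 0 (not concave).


The Hessian of f(x,y) = -2*x^2 - 5*x*y - 8*y^2 - 10*x + 4*y - 8 is:
H = [[-4, -5], [-5, -16]]
Trace = -4 - 16 = -20
Determinant = -4*-16 - (-5)^2 = 39
Discriminant = (-20)^2 - 4*39 = 244.0
Eigenvalues: lambda_1 = -17.8102, lambda_2 = -2.1898
The function is concave.

1


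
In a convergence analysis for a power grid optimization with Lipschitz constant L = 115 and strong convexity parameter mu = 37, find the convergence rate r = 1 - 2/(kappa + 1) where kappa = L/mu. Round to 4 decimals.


Step 1: Compute the condition number.
kappa = L/mu = 115/37 = 3.1081
Step 2: Compute the convergence rate.
r = 1 - 2/(kappa + 1) = 1 - 2*mu/(L + mu) = (L - mu)/(L + mu) = 78/152 = 0.5132


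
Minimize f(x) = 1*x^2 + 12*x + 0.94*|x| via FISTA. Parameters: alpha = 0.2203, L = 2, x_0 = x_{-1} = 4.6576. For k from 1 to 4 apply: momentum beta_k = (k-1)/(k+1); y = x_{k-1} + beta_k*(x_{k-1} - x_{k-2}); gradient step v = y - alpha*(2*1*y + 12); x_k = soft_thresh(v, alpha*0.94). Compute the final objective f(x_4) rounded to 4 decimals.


FISTA on f(x) = 1*x^2 + 12*x + 0.94*|x|
L = 2, alpha = 0.2203
Iteration 1: beta = 0.0, y = 4.6576 + 0.0*(4.6576 - 4.6576) = 4.6576
  grad(y) = 21.3152, v = y - alpha*grad = -0.0381
  prox(v) = soft_thresh(-0.0381, 0.2071) = 0.0
Iteration 2: beta = 0.3333, y = 0.0 + 0.3333*(0.0 - 4.6576) = -1.5525
  grad(y) = 8.8949, v = y - alpha*grad = -3.5121
  prox(v) = soft_thresh(-3.5121, 0.2071) = -3.305
Iteration 3: beta = 0.5, y = -3.305 + 0.5*(-3.305 - 0.0) = -4.9575
  grad(y) = 2.085, v = y - alpha*grad = -5.4168
  prox(v) = soft_thresh(-5.4168, 0.2071) = -5.2097
Iteration 4: beta = 0.6, y = -5.2097 + 0.6*(-5.2097 + 3.305) = -6.3526
  grad(y) = -0.7052, v = y - alpha*grad = -6.1972
  prox(v) = soft_thresh(-6.1972, 0.2071) = -5.9902
f(x_4) = 1*(-5.9902)^2 + 12*(-5.9902) + 0.94*|-5.9902| = -30.3692


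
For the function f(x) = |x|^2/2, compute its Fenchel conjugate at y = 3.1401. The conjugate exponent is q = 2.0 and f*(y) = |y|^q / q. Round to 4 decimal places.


The conjugate exponent q satisfies 1/p + 1/q = 1.
p = 2, so q = 2/(2 - 1) = 2.0
|y|^q = 3.1401^2.0 = 9.8602
f*(3.1401) = 9.8602 / 2.0 = 4.9301


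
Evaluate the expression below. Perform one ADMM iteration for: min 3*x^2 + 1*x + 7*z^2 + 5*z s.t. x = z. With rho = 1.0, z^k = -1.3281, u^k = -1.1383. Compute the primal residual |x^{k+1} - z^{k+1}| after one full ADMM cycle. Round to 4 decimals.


ADMM iteration with rho = 1.0, z^k = -1.3281, u^k = -1.1383
Step 1: x-update.
Minimize 3*x^2 + 1*x + (1.0/2)*(x + 1.3281 - 1.1383)^2
FOC: (2*3 + 1.0)*x = -1 + 1.0*(-1.3281 + 1.1383)
x^{k+1} = -0.17
Step 2: z-update.
Minimize 7*z^2 + 5*z + (1.0/2)*(-0.17 - z - 1.1383)^2
FOC: (2*7 + 1.0)*z = -5 + 1.0*(-0.17 - 1.1383)
z^{k+1} = -0.4206
Step 3: u-update.
u^{k+1} = -1.1383 - 0.17 + 0.4206 = -0.8877
Step 4: Primal residual = |-0.17 + 0.4206| = 0.2506


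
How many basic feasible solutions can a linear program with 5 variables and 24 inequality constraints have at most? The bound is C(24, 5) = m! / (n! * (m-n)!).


Each vertex corresponds to some choice of n active constraints out of m, so the number of vertices is at most C(m, n) = m! / (n!(m-n)!).
m = 24, n = 5
Numerator: 24 * 23 * 22 * 21 * 20
Denominator: 5! = 120
C(24, 5) = 42504


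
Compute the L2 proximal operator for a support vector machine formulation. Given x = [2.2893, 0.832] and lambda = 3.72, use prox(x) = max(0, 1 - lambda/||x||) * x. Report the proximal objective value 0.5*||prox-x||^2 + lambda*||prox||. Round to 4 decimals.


Step 1: Compute ||x||.
||x|| = 2.4358
Step 2: Compute scaling factor.
scale = max(0, 1 - 3.72/2.4358) = 0.0
Step 3: prox(x) = [0.0, 0.0]
||prox(x)|| = 0.0
Step 4: Proximal objective.
0.5*||prox-x||^2 = 2.9666
lambda*||prox|| = 0.0
Total = 2.9666


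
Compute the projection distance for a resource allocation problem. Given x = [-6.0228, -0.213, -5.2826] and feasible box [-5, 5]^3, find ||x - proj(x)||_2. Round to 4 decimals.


Project each component onto [-5, 5].
clip(-6.0228) = -5.0, clip(-0.213) = -0.213, clip(-5.2826) = -5.0
Projection = [-5.0, -0.213, -5.0]
Squared diffs: [1.0461, 0.0, 0.0799]
Distance = sqrt(1.126) = 1.0611


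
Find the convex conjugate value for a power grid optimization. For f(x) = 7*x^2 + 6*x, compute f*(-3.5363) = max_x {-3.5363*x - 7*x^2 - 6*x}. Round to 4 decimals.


f*(y) = sup_x {y*x - a*x^2 - b*x} = sup_x {(y-b)*x - a*x^2}
FOC: (y - b) - 2a*x = 0 => x* = (y - b)/(2a)
x* = (-3.5363 - 6)/(2*7) = -0.6812
f*(-3.5363) = (y-b)^2/(4a) = (-3.5363 - 6)^2/(4*7)
= 90.941/28 = 3.2479


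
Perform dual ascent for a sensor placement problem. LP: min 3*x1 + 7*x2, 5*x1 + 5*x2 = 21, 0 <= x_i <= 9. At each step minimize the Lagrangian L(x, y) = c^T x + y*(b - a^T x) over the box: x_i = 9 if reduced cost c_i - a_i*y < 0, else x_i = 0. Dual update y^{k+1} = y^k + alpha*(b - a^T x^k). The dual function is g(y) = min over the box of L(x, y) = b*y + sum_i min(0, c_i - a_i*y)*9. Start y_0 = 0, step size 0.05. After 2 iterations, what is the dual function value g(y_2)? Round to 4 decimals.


Dual ascent for LP: min 3*x1 + 7*x2, 5*x1 + 5*x2 = 21, 0 <= x_i <= 9
Step 1: y^k = 0.0, reduced costs: (3.0, 7.0)
  x^k = (0.0, 0.0), subgradient = b - a^T x = 21.0
  y^{k+1} = 0.0 + 0.05*21.0 = 1.05
Step 2: y^k = 1.05, reduced costs: (-2.25, 1.75)
  x^k = (9.0, 0.0), subgradient = b - a^T x = -24.0
  y^{k+1} = 1.05 + 0.05*-24.0 = -0.15
Dual objective at y_2 = -0.15: reduced costs (3.75, 7.75), box minimizer x = (0.0, 0.0)
g(y_2) = b*y + (c1 - a1*y)*x1 + (c2 - a2*y)*x2 = 21*(-0.15) + 3.75*0.0 + 7.75*0.0 = -3.15 + 0.0 + 0.0 = -3.15


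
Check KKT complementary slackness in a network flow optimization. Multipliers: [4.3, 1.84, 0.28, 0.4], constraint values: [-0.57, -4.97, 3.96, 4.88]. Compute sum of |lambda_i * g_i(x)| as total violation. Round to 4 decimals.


KKT complementary slackness check:
lambda_1 * g_1 = 4.3 * -0.57 = -2.451
lambda_2 * g_2 = 1.84 * -4.97 = -9.1448
lambda_3 * g_3 = 0.28 * 3.96 = 1.1088
lambda_4 * g_4 = 0.4 * 4.88 = 1.952
Total violation = 2.451 + 9.1448 + 1.1088 + 1.952 = 14.6566


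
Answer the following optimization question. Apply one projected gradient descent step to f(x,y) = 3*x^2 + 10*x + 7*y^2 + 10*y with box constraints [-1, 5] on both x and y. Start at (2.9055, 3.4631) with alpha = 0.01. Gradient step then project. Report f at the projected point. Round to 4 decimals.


Step 1: Compute gradient at (2.9055, 3.4631).
grad_x = 2*3*2.9055 + 10 = 27.433
grad_y = 2*7*3.4631 + 10 = 58.4834
Step 2: Gradient step.
x_raw = 2.9055 - 0.01*27.433 = 2.6312
y_raw = 3.4631 - 0.01*58.4834 = 2.8783
Step 3: Project onto [-1, 5].
x_proj = clip(2.6312) = 2.6312
y_proj = clip(2.8783) = 2.8783
Step 4: Evaluate f.
f(2.6312, 2.8783) = 133.8544


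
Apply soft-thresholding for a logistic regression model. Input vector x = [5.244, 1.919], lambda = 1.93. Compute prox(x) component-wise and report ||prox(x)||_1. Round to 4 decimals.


Soft-thresholding with lambda = 1.93:
prox(5.244) = sign(5.244)*max(|5.244| - 1.93, 0) = 3.314
prox(1.919) = sign(1.919)*max(|1.919| - 1.93, 0) = 0.0
prox(x) = [3.314, 0.0]
||prox(x)||_1 = 3.314 + 0.0 = 3.314


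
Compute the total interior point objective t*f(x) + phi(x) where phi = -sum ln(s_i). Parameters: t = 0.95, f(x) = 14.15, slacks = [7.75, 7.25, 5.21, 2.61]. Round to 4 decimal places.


Step 1: Compute log-barrier.
ln values: [2.0477, 1.981, 1.6506, 0.9594]
phi = -(2.0477 + 1.981 + 1.6506 + 0.9594) = -6.6386
Step 2: Compute augmented objective.
t*f(x) = 0.95*14.15 = 13.4425
Total = 13.4425 - 6.6386 = 6.8039


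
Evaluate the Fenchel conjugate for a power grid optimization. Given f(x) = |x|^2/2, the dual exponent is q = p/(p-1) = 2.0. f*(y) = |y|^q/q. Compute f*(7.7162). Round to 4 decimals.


The conjugate exponent q satisfies 1/p + 1/q = 1.
p = 2, so q = 2/(2 - 1) = 2.0
|y|^q = 7.7162^2.0 = 59.5397
f*(7.7162) = 59.5397 / 2.0 = 29.7699


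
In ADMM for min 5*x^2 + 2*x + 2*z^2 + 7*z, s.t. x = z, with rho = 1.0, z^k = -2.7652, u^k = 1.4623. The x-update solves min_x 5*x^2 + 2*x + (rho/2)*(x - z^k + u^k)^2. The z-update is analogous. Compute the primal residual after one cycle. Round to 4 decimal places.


ADMM iteration with rho = 1.0, z^k = -2.7652, u^k = 1.4623
Step 1: x-update.
Minimize 5*x^2 + 2*x + (1.0/2)*(x + 2.7652 + 1.4623)^2
FOC: (2*5 + 1.0)*x = -2 + 1.0*(-2.7652 - 1.4623)
x^{k+1} = -0.5661
Step 2: z-update.
Minimize 2*z^2 + 7*z + (1.0/2)*(-0.5661 - z + 1.4623)^2
FOC: (2*2 + 1.0)*z = -7 + 1.0*(-0.5661 + 1.4623)
z^{k+1} = -1.2208
Step 3: u-update.
u^{k+1} = 1.4623 - 0.5661 + 1.2208 = 2.1169
Step 4: Primal residual = |-0.5661 + 1.2208| = 0.6546


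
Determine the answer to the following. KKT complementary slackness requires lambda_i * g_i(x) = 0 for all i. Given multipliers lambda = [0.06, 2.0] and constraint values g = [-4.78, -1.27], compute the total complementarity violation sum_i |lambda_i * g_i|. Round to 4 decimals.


KKT complementary slackness check:
lambda_1 * g_1 = 0.06 * -4.78 = -0.2868
lambda_2 * g_2 = 2.0 * -1.27 = -2.54
Total violation = 0.2868 + 2.54 = 2.8268


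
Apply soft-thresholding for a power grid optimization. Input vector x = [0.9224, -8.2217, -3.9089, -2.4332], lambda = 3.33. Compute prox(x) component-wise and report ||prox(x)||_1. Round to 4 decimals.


Soft-thresholding with lambda = 3.33:
prox(0.9224) = sign(0.9224)*max(|0.9224| - 3.33, 0) = 0.0
prox(-8.2217) = sign(-8.2217)*max(|-8.2217| - 3.33, 0) = -4.8917
prox(-3.9089) = sign(-3.9089)*max(|-3.9089| - 3.33, 0) = -0.5789
prox(-2.4332) = sign(-2.4332)*max(|-2.4332| - 3.33, 0) = 0.0
prox(x) = [0.0, -4.8917, -0.5789, 0.0]
||prox(x)||_1 = 0.0 + 4.8917 + 0.5789 + 0.0 = 5.4706


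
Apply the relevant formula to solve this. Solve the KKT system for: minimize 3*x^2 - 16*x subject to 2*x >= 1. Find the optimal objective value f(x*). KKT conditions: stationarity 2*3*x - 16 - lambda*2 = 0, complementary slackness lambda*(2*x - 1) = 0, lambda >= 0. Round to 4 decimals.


Step 1: Try lambda = 0 (constraint inactive).
Stationarity: 2*3*x - 16 = 0
x* = 16/(2*3) = 8/3 = 2.6667 (rounded; the exact value 8/3 is used below)
Check constraint: 2*2.6667 = 5.3334 >= 1 -- satisfied.
Step 2: Compute optimal value.
f(x*) = 3*(8/3)^2 - 16*(8/3) = -21.3333


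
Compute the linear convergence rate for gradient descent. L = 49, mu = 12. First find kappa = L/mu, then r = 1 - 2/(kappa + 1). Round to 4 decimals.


Step 1: Compute the condition number.
kappa = L/mu = 49/12 = 4.0833
Step 2: Compute the convergence rate.
r = 1 - 2/(kappa + 1) = 1 - 2*mu/(L + mu) = (L - mu)/(L + mu) = 37/61 = 0.6066


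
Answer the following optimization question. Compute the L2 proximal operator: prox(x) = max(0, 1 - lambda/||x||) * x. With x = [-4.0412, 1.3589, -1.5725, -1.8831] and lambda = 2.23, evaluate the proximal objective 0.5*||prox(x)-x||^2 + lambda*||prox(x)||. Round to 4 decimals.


Step 1: Compute ||x||.
||x|| = 4.919
Step 2: Compute scaling factor.
scale = max(0, 1 - 2.23/4.919) = 0.5467
Step 3: prox(x) = [-2.2092, 0.7429, -0.8596, -1.0294]
||prox(x)|| = 2.689
Step 4: Proximal objective.
0.5*||prox-x||^2 = 2.4865
lambda*||prox|| = 5.9965
Total = 8.483


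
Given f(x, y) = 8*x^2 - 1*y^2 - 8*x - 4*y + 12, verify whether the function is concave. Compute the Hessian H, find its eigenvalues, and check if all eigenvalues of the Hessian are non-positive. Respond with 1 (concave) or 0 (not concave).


The Hessian of f(x,y) = 8*x^2 - 1*y^2 - 8*x - 4*y + 12 is:
H = [[16, 0], [0, -2]]
Trace = 16 - 2 = 14
Determinant = 16*-2 - (0)^2 = -32
Discriminant = (14)^2 - 4*-32 = 324.0
Eigenvalues: lambda_1 = -2.0, lambda_2 = 16.0
The function is not concave.

0


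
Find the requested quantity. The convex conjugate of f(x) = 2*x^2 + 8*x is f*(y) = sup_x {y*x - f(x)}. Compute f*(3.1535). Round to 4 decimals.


f*(y) = sup_x {y*x - a*x^2 - b*x} = sup_x {(y-b)*x - a*x^2}
FOC: (y - b) - 2a*x = 0 => x* = (y - b)/(2a)
x* = (3.1535 - 8)/(2*2) = -1.2116
f*(3.1535) = (y-b)^2/(4a) = (3.1535 - 8)^2/(4*2)
= 23.4886/8 = 2.9361


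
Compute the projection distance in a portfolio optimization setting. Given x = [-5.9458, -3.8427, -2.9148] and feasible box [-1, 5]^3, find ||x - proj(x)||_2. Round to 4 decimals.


Project each component onto [-1, 5].
clip(-5.9458) = -1.0, clip(-3.8427) = -1.0, clip(-2.9148) = -1.0
Projection = [-1.0, -1.0, -1.0]
Squared diffs: [24.4609, 8.0809, 3.6665]
Distance = sqrt(36.2083) = 6.0173


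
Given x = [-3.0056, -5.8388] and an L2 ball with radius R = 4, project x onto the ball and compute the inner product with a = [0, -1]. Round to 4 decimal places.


Step 1: Compute ||x|| (intermediates to 6 decimals).
||x|| = sqrt((-3.0056)^2 + (-5.8388)^2) = 6.566979
Step 2: Project.
Since ||x|| > R, scale = R/||x|| = 4/6.566979 = 0.609108, proj(x) = scale * x
proj(x) = [-1.830735, -3.55646]
Step 3: Dot product.
a^T * proj(x) = 0*(-1.830735) - 1*(-3.55646) = 3.5565


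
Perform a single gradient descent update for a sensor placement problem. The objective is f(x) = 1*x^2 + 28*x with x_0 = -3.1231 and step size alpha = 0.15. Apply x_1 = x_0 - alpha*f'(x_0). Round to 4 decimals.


We compute the gradient at x_0 and apply the update.
f'(x) = 2*x + 28
f'(-3.1231) = 2*-3.1231 + 28 = 21.7538
x_1 = -3.1231 - 0.15*21.7538 = -6.3862


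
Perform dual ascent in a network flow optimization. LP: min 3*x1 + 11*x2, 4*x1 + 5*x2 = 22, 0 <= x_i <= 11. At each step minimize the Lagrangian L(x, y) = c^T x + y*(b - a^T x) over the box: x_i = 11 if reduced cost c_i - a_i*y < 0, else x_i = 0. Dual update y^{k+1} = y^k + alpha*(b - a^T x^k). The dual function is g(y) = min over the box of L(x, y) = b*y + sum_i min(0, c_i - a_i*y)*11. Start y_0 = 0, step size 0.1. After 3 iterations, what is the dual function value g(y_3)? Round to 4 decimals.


Dual ascent for LP: min 3*x1 + 11*x2, 4*x1 + 5*x2 = 22, 0 <= x_i <= 11
Step 1: y^k = 0.0, reduced costs: (3.0, 11.0)
  x^k = (0.0, 0.0), subgradient = b - a^T x = 22.0
  y^{k+1} = 0.0 + 0.1*22.0 = 2.2
Step 2: y^k = 2.2, reduced costs: (-5.8, 0.0)
  x^k = (11.0, 0.0), subgradient = b - a^T x = -22.0
  y^{k+1} = 2.2 + 0.1*-22.0 = 0.0
Step 3: y^k = 0.0, reduced costs: (3.0, 11.0)
  x^k = (0.0, 0.0), subgradient = b - a^T x = 22.0
  y^{k+1} = 0.0 + 0.1*22.0 = 2.2
Dual objective at y_3 = 2.2: reduced costs (-5.8, 0.0), box minimizer x = (11.0, 0.0)
g(y_3) = b*y + (c1 - a1*y)*x1 + (c2 - a2*y)*x2 = 22*2.2 + (-5.8)*11.0 + 0.0*0.0 = 48.4 - 63.8 + 0.0 = -15.4


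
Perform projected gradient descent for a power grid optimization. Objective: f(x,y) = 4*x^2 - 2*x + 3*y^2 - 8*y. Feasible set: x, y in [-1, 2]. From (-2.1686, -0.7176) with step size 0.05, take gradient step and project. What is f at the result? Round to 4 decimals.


Step 1: Compute gradient at (-2.1686, -0.7176).
grad_x = 2*4*-2.1686 - 2 = -19.3488
grad_y = 2*3*-0.7176 - 8 = -12.3056
Step 2: Gradient step.
x_raw = -2.1686 - 0.05*-19.3488 = -1.2012
y_raw = -0.7176 - 0.05*-12.3056 = -0.1023
Step 3: Project onto [-1, 2].
x_proj = clip(-1.2012) = -1.0
y_proj = clip(-0.1023) = -0.1023
Step 4: Evaluate f.
f(-1.0, -0.1023) = 6.85


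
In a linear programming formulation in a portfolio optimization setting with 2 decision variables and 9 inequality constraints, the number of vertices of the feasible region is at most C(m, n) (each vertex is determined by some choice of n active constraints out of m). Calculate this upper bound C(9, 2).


Each vertex corresponds to some choice of n active constraints out of m, so the number of vertices is at most C(m, n) = m! / (n!(m-n)!).
m = 9, n = 2
Numerator: 9 * 8
Denominator: 2! = 2
C(9, 2) = 36


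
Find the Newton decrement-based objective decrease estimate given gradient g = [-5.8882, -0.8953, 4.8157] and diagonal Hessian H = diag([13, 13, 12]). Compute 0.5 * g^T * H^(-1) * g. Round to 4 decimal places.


Step 1: H is diagonal, so H^(-1) * g = [-0.4529, -0.0689, 0.4013].
Step 2: g^T H^(-1) g = sum_i g_i^2 / H_ii
  = (-5.8882)^2/13 + (-0.8953)^2/13 + (4.8157)^2/12
  = 2.667 + 0.0617 + 1.9326 = 4.6612
Step 3: Objective decrease = 0.5 * g^T H^(-1) g = 2.3306


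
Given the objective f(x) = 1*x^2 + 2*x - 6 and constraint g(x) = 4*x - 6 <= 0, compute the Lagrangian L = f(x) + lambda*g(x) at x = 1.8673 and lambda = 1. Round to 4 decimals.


Step 1: Evaluate f(x).
f(1.8673) = 1*1.8673^2 + 2*1.8673 - 6 = 1.2214
Step 2: Evaluate g(x).
g(1.8673) = 4*1.8673 - 6 = 1.4692
Step 3: Compute Lagrangian.
L = 1.2214 + 1*1.4692 = 2.6906


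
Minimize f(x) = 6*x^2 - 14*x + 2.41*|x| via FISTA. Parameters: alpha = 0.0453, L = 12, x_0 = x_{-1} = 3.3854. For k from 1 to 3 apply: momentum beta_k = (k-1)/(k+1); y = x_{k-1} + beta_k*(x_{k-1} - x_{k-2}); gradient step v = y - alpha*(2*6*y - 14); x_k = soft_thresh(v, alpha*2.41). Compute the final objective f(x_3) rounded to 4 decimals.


FISTA on f(x) = 6*x^2 - 14*x + 2.41*|x|
L = 12, alpha = 0.0453
Iteration 1: beta = 0.0, y = 3.3854 + 0.0*(3.3854 - 3.3854) = 3.3854
  grad(y) = 26.6248, v = y - alpha*grad = 2.1793
  prox(v) = soft_thresh(2.1793, 0.1092) = 2.0701
Iteration 2: beta = 0.3333, y = 2.0701 + 0.3333*(2.0701 - 3.3854) = 1.6317
  grad(y) = 5.5804, v = y - alpha*grad = 1.3789
  prox(v) = soft_thresh(1.3789, 0.1092) = 1.2697
Iteration 3: beta = 0.5, y = 1.2697 + 0.5*(1.2697 - 2.0701) = 0.8695
  grad(y) = -3.5655, v = y - alpha*grad = 1.0311
  prox(v) = soft_thresh(1.0311, 0.1092) = 0.9219
f(x_3) = 6*0.9219^2 - 14*0.9219 + 2.41*|0.9219| = -5.5854


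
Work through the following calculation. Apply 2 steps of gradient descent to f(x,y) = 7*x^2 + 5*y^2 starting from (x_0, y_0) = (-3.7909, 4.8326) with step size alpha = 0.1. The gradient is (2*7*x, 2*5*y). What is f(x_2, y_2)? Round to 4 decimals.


Gradient descent on f(x,y) = 7*x^2 + 5*y^2.
Starting point: (-3.7909, 4.8326), alpha = 0.1
Step 1: grad_x = 2*7*-3.7909 = -53.0726, grad_y = 2*5*4.8326 = 48.326
  x_1 = -3.7909 - 0.1*-53.0726 = 1.5164
  y_1 = 4.8326 - 0.1*48.326 = 0.0
Step 2: grad_x = 2*7*1.5164 = 21.229, grad_y = 2*5*0.0 = 0.0
  x_2 = 1.5164 - 0.1*21.229 = -0.6065
  y_2 = 0.0 - 0.1*0.0 = 0.0
f(-0.6065, 0.0) = 7*(-0.6065)^2 + 5*0.0^2 = 2.5753


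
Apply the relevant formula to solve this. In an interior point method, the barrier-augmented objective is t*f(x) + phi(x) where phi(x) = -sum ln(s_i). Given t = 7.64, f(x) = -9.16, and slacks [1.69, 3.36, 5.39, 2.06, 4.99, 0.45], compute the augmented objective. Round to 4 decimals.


Step 1: Compute log-barrier.
ln values: [0.5247, 1.2119, 1.6845, 0.7227, 1.6074, -0.7985]
phi = -(0.5247 + 1.2119 + 1.6845 + 0.7227 + 1.6074 - 0.7985) = -4.9528
Step 2: Compute augmented objective.
t*f(x) = 7.64*-9.16 = -69.9824
Total = -69.9824 - 4.9528 = -74.9352


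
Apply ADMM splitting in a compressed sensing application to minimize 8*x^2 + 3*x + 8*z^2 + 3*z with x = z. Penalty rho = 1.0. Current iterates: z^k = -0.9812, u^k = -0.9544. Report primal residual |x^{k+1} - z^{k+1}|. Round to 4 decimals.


ADMM iteration with rho = 1.0, z^k = -0.9812, u^k = -0.9544
Step 1: x-update.
Minimize 8*x^2 + 3*x + (1.0/2)*(x + 0.9812 - 0.9544)^2
FOC: (2*8 + 1.0)*x = -3 + 1.0*(-0.9812 + 0.9544)
x^{k+1} = -0.178
Step 2: z-update.
Minimize 8*z^2 + 3*z + (1.0/2)*(-0.178 - z - 0.9544)^2
FOC: (2*8 + 1.0)*z = -3 + 1.0*(-0.178 - 0.9544)
z^{k+1} = -0.2431
Step 3: u-update.
u^{k+1} = -0.9544 - 0.178 + 0.2431 = -0.8894
Step 4: Primal residual = |-0.178 + 0.2431| = 0.065


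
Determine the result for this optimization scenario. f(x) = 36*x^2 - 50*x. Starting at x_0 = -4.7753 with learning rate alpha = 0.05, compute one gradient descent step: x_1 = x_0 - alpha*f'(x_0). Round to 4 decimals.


We compute the gradient at x_0 and apply the update.
f'(x) = 72*x - 50
f'(-4.7753) = 72*-4.7753 - 50 = -393.8216
x_1 = -4.7753 - 0.05*-393.8216 = 14.9158


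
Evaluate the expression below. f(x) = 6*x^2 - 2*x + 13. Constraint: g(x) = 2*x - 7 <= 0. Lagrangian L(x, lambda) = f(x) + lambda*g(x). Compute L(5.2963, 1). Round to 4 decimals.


Step 1: Evaluate f(x).
f(5.2963) = 6*5.2963^2 - 2*5.2963 + 13 = 170.7122
Step 2: Evaluate g(x).
g(5.2963) = 2*5.2963 - 7 = 3.5926
Step 3: Compute Lagrangian.
L = 170.7122 + 1*3.5926 = 174.3048


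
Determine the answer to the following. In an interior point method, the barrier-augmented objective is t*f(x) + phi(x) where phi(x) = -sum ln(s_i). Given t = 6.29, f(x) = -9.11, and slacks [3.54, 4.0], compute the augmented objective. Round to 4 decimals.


Step 1: Compute log-barrier.
ln values: [1.2641, 1.3863]
phi = -(1.2641 + 1.3863) = -2.6504
Step 2: Compute augmented objective.
t*f(x) = 6.29*-9.11 = -57.3019
Total = -57.3019 - 2.6504 = -59.9523


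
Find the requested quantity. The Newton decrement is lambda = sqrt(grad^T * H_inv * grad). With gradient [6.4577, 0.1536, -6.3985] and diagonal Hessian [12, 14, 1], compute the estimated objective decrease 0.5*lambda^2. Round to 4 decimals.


Step 1: H is diagonal, so H^(-1) * g = [0.5381, 0.011, -6.3985].
Step 2: g^T H^(-1) g = sum_i g_i^2 / H_ii
  = (6.4577)^2/12 + (0.1536)^2/14 + (-6.3985)^2/1
  = 3.4752 + 0.0017 + 40.9408 = 44.4176
Step 3: Objective decrease = 0.5 * g^T H^(-1) g = 22.2088


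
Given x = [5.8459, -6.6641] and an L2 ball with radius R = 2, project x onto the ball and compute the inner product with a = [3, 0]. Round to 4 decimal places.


Step 1: Compute ||x|| (intermediates to 6 decimals).
||x|| = sqrt(5.8459^2 + (-6.6641)^2) = 8.864805
Step 2: Project.
Since ||x|| > R, scale = R/||x|| = 2/8.864805 = 0.225611, proj(x) = scale * x
proj(x) = [1.318899, -1.503494]
Step 3: Dot product.
a^T * proj(x) = 3*1.318899 + 0*(-1.503494) = 3.9567


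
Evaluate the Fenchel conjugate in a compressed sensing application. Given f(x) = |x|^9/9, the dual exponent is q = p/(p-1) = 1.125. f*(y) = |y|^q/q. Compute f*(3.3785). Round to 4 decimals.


The conjugate exponent q satisfies 1/p + 1/q = 1.
p = 9, so q = 9/(9 - 1) = 1.125
|y|^q = 3.3785^1.125 = 3.9338
f*(3.3785) = 3.9338 / 1.125 = 3.4967


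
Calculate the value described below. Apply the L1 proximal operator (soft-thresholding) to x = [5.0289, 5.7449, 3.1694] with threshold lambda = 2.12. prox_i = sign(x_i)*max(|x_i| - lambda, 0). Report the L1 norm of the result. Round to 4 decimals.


Soft-thresholding with lambda = 2.12:
prox(5.0289) = sign(5.0289)*max(|5.0289| - 2.12, 0) = 2.9089
prox(5.7449) = sign(5.7449)*max(|5.7449| - 2.12, 0) = 3.6249
prox(3.1694) = sign(3.1694)*max(|3.1694| - 2.12, 0) = 1.0494
prox(x) = [2.9089, 3.6249, 1.0494]
||prox(x)||_1 = 2.9089 + 3.6249 + 1.0494 = 7.5832


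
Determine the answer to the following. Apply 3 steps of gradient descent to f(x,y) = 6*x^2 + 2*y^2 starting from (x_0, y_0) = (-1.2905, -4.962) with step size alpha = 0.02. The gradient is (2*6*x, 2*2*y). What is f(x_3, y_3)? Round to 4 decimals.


Gradient descent on f(x,y) = 6*x^2 + 2*y^2.
Starting point: (-1.2905, -4.962), alpha = 0.02
Step 1: grad_x = 2*6*-1.2905 = -15.486, grad_y = 2*2*-4.962 = -19.848
  x_1 = -1.2905 - 0.02*-15.486 = -0.9808
  y_1 = -4.962 - 0.02*-19.848 = -4.565
Step 2: grad_x = 2*6*-0.9808 = -11.7694, grad_y = 2*2*-4.565 = -18.2602
  x_2 = -0.9808 - 0.02*-11.7694 = -0.7454
  y_2 = -4.565 - 0.02*-18.2602 = -4.1998
Step 3: grad_x = 2*6*-0.7454 = -8.9447, grad_y = 2*2*-4.1998 = -16.7993
  x_3 = -0.7454 - 0.02*-8.9447 = -0.5665
  y_3 = -4.1998 - 0.02*-16.7993 = -3.8638
f(-0.5665, -3.8638) = 6*(-0.5665)^2 + 2*(-3.8638)^2 = 31.7842


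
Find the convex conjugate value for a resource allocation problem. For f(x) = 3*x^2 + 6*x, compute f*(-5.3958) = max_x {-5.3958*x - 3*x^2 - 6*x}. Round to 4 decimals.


f*(y) = sup_x {y*x - a*x^2 - b*x} = sup_x {(y-b)*x - a*x^2}
FOC: (y - b) - 2a*x = 0 => x* = (y - b)/(2a)
x* = (-5.3958 - 6)/(2*3) = -1.8993
f*(-5.3958) = (y-b)^2/(4a) = (-5.3958 - 6)^2/(4*3)
= 129.8643/12 = 10.822


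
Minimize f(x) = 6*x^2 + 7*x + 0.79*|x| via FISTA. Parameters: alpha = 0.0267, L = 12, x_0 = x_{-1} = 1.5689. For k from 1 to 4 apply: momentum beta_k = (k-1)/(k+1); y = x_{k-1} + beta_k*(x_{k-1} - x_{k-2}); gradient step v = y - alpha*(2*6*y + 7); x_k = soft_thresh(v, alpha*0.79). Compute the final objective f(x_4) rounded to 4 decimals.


FISTA on f(x) = 6*x^2 + 7*x + 0.79*|x|
L = 12, alpha = 0.0267
Iteration 1: beta = 0.0, y = 1.5689 + 0.0*(1.5689 - 1.5689) = 1.5689
  grad(y) = 25.8268, v = y - alpha*grad = 0.8793
  prox(v) = soft_thresh(0.8793, 0.0211) = 0.8582
Iteration 2: beta = 0.3333, y = 0.8582 + 0.3333*(0.8582 - 1.5689) = 0.6213
  grad(y) = 14.4561, v = y - alpha*grad = 0.2354
  prox(v) = soft_thresh(0.2354, 0.0211) = 0.2143
Iteration 3: beta = 0.5, y = 0.2143 + 0.5*(0.2143 - 0.8582) = -0.1077
  grad(y) = 5.7075, v = y - alpha*grad = -0.2601
  prox(v) = soft_thresh(-0.2601, 0.0211) = -0.239
Iteration 4: beta = 0.6, y = -0.239 + 0.6*(-0.239 - 0.2143) = -0.511
  grad(y) = 0.8683, v = y - alpha*grad = -0.5342
  prox(v) = soft_thresh(-0.5342, 0.0211) = -0.5131
f(x_4) = 6*(-0.5131)^2 + 7*(-0.5131) + 0.79*|-0.5131| = -1.6067


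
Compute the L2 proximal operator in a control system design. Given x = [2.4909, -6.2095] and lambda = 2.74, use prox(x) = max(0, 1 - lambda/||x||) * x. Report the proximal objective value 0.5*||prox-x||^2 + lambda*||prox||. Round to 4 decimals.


Step 1: Compute ||x||.
||x|| = 6.6905
Step 2: Compute scaling factor.
scale = max(0, 1 - 2.74/6.6905) = 0.5905
Step 3: prox(x) = [1.4708, -3.6665]
||prox(x)|| = 3.9505
Step 4: Proximal objective.
0.5*||prox-x||^2 = 3.7538
lambda*||prox|| = 10.8244
Total = 14.5781


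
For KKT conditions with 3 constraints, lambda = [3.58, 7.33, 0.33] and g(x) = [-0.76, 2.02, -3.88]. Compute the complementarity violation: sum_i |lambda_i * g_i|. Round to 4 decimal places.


KKT complementary slackness check:
lambda_1 * g_1 = 3.58 * -0.76 = -2.7208
lambda_2 * g_2 = 7.33 * 2.02 = 14.8066
lambda_3 * g_3 = 0.33 * -3.88 = -1.2804
Total violation = 2.7208 + 14.8066 + 1.2804 = 18.8078


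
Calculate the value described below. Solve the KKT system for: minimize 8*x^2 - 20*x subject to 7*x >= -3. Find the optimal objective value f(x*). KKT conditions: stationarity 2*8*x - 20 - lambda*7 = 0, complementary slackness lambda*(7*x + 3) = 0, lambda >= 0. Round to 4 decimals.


Step 1: Try lambda = 0 (constraint inactive).
Stationarity: 2*8*x - 20 = 0
x* = 20/(2*8) = 1.25
Check constraint: 7*1.25 = 8.75 >= -3 -- satisfied.
Step 2: Compute optimal value.
f(x*) = 8*1.25^2 - 20*1.25 = -12.5


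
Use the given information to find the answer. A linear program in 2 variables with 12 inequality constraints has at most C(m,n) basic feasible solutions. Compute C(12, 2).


Each vertex corresponds to some choice of n active constraints out of m, so the number of vertices is at most C(m, n) = m! / (n!(m-n)!).
m = 12, n = 2
Numerator: 12 * 11
Denominator: 2! = 2
C(12, 2) = 66


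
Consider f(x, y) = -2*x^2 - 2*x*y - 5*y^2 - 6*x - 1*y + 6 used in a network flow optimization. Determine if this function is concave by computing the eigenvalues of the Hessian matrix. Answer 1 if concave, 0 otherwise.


The Hessian of f(x,y) = -2*x^2 - 2*x*y - 5*y^2 - 6*x - 1*y + 6 is:
H = [[-4, -2], [-2, -10]]
Trace = -4 - 10 = -14
Determinant = -4*-10 - (-2)^2 = 36
Discriminant = (-14)^2 - 4*36 = 52.0
Eigenvalues: lambda_1 = -10.6056, lambda_2 = -3.3944
The function is concave.

1


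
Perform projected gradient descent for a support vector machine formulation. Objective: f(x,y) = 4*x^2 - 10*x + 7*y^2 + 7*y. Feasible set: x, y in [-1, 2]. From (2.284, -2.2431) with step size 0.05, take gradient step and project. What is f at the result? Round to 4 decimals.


Step 1: Compute gradient at (2.284, -2.2431).
grad_x = 2*4*2.284 - 10 = 8.272
grad_y = 2*7*-2.2431 + 7 = -24.4034
Step 2: Gradient step.
x_raw = 2.284 - 0.05*8.272 = 1.8704
y_raw = -2.2431 - 0.05*-24.4034 = -1.0229
Step 3: Project onto [-1, 2].
x_proj = clip(1.8704) = 1.8704
y_proj = clip(-1.0229) = -1.0
Step 4: Evaluate f.
f(1.8704, -1.0) = -4.7104


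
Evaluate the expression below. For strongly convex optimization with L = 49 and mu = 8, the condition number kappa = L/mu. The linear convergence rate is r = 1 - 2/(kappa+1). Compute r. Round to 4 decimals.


Step 1: Compute the condition number.
kappa = L/mu = 49/8 = 6.125
Step 2: Compute the convergence rate.
r = 1 - 2/(kappa + 1) = 1 - 2*mu/(L + mu) = (L - mu)/(L + mu) = 41/57 = 0.7193


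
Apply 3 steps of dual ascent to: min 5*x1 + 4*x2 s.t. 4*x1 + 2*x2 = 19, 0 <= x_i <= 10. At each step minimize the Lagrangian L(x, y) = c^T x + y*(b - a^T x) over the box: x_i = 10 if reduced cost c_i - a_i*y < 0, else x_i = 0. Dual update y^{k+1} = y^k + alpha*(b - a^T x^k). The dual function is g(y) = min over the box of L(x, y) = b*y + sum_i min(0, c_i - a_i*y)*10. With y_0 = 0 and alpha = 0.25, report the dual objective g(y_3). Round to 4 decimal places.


Dual ascent for LP: min 5*x1 + 4*x2, 4*x1 + 2*x2 = 19, 0 <= x_i <= 10
Step 1: y^k = 0.0, reduced costs: (5.0, 4.0)
  x^k = (0.0, 0.0), subgradient = b - a^T x = 19.0
  y^{k+1} = 0.0 + 0.25*19.0 = 4.75
Step 2: y^k = 4.75, reduced costs: (-14.0, -5.5)
  x^k = (10.0, 10.0), subgradient = b - a^T x = -41.0
  y^{k+1} = 4.75 + 0.25*-41.0 = -5.5
Step 3: y^k = -5.5, reduced costs: (27.0, 15.0)
  x^k = (0.0, 0.0), subgradient = b - a^T x = 19.0
  y^{k+1} = -5.5 + 0.25*19.0 = -0.75
Dual objective at y_3 = -0.75: reduced costs (8.0, 5.5), box minimizer x = (0.0, 0.0)
g(y_3) = b*y + (c1 - a1*y)*x1 + (c2 - a2*y)*x2 = 19*(-0.75) + 8.0*0.0 + 5.5*0.0 = -14.25 + 0.0 + 0.0 = -14.25


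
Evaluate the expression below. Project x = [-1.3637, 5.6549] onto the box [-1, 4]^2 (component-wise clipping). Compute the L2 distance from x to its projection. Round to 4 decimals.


Project each component onto [-1, 4].
clip(-1.3637) = -1.0, clip(5.6549) = 4.0
Projection = [-1.0, 4.0]
Squared diffs: [0.1323, 2.7387]
Distance = sqrt(2.871) = 1.6944


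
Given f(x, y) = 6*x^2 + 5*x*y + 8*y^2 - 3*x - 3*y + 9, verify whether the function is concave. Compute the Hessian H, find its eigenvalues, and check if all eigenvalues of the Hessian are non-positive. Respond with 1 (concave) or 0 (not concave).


The Hessian of f(x,y) = 6*x^2 + 5*x*y + 8*y^2 - 3*x - 3*y + 9 is:
H = [[12, 5], [5, 16]]
Trace = 12 + 16 = 28
Determinant = 12*16 - (5)^2 = 167
Discriminant = (28)^2 - 4*167 = 116.0
Eigenvalues: lambda_1 = 8.6148, lambda_2 = 19.3852
The function is not concave.

0


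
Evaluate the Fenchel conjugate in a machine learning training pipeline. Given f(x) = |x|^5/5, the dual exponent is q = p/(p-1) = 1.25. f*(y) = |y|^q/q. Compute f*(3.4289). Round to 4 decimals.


The conjugate exponent q satisfies 1/p + 1/q = 1.
p = 5, so q = 5/(5 - 1) = 1.25
|y|^q = 3.4289^1.25 = 4.666
f*(3.4289) = 4.666 / 1.25 = 3.7328


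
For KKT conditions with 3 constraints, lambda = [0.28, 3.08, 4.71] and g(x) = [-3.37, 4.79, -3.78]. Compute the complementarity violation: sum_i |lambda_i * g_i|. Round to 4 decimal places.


KKT complementary slackness check:
lambda_1 * g_1 = 0.28 * -3.37 = -0.9436
lambda_2 * g_2 = 3.08 * 4.79 = 14.7532
lambda_3 * g_3 = 4.71 * -3.78 = -17.8038
Total violation = 0.9436 + 14.7532 + 17.8038 = 33.5006


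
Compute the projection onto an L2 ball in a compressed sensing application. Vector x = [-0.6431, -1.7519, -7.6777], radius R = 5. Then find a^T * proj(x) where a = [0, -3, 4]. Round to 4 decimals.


Step 1: Compute ||x|| (intermediates to 6 decimals).
||x|| = sqrt((-0.6431)^2 + (-1.7519)^2 + (-7.6777)^2) = 7.901254
Step 2: Project.
Since ||x|| > R, scale = R/||x|| = 5/7.901254 = 0.632811, proj(x) = scale * x
proj(x) = [-0.406961, -1.108622, -4.858533]
Step 3: Dot product.
a^T * proj(x) = 0*(-0.406961) - 3*(-1.108622) + 4*(-4.858533) = -16.1083


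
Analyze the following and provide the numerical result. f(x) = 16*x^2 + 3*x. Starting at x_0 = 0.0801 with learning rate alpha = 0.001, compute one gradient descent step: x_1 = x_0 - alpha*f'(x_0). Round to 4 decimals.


We compute the gradient at x_0 and apply the update.
f'(x) = 32*x + 3
f'(0.0801) = 32*0.0801 + 3 = 5.5632
x_1 = 0.0801 - 0.001*5.5632 = 0.0745


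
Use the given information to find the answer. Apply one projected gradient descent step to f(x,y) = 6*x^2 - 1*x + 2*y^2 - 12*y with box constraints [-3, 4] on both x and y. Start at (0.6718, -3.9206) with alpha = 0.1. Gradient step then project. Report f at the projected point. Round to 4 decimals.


Step 1: Compute gradient at (0.6718, -3.9206).
grad_x = 2*6*0.6718 - 1 = 7.0616
grad_y = 2*2*-3.9206 - 12 = -27.6824
Step 2: Gradient step.
x_raw = 0.6718 - 0.1*7.0616 = -0.0344
y_raw = -3.9206 - 0.1*-27.6824 = -1.1524
Step 3: Project onto [-3, 4].
x_proj = clip(-0.0344) = -0.0344
y_proj = clip(-1.1524) = -1.1524
Step 4: Evaluate f.
f(-0.0344, -1.1524) = 16.5256


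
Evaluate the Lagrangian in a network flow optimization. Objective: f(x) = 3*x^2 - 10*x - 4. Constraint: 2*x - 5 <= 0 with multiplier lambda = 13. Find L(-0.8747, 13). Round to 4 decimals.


Step 1: Evaluate f(x).
f(-0.8747) = 3*(-0.8747)^2 - 10*(-0.8747) - 4 = 7.0423
Step 2: Evaluate g(x).
g(-0.8747) = 2*-0.8747 - 5 = -6.7494
Step 3: Compute Lagrangian.
L = 7.0423 + 13*-6.7494 = -80.6999


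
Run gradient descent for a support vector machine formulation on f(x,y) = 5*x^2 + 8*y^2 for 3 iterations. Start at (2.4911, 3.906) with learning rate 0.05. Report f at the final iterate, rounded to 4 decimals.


Gradient descent on f(x,y) = 5*x^2 + 8*y^2.
Starting point: (2.4911, 3.906), alpha = 0.05
Step 1: grad_x = 2*5*2.4911 = 24.911, grad_y = 2*8*3.906 = 62.496
  x_1 = 2.4911 - 0.05*24.911 = 1.2456
  y_1 = 3.906 - 0.05*62.496 = 0.7812
Step 2: grad_x = 2*5*1.2456 = 12.4555, grad_y = 2*8*0.7812 = 12.4992
  x_2 = 1.2456 - 0.05*12.4555 = 0.6228
  y_2 = 0.7812 - 0.05*12.4992 = 0.1562
Step 3: grad_x = 2*5*0.6228 = 6.2278, grad_y = 2*8*0.1562 = 2.4998
  x_3 = 0.6228 - 0.05*6.2278 = 0.3114
  y_3 = 0.1562 - 0.05*2.4998 = 0.0312
f(0.3114, 0.0312) = 5*0.3114^2 + 8*0.0312^2 = 0.4926


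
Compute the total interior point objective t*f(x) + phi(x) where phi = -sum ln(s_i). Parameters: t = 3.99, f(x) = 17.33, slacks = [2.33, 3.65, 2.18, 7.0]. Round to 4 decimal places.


Step 1: Compute log-barrier.
ln values: [0.8459, 1.2947, 0.7793, 1.9459]
phi = -(0.8459 + 1.2947 + 0.7793 + 1.9459) = -4.8658
Step 2: Compute augmented objective.
t*f(x) = 3.99*17.33 = 69.1467
Total = 69.1467 - 4.8658 = 64.2809


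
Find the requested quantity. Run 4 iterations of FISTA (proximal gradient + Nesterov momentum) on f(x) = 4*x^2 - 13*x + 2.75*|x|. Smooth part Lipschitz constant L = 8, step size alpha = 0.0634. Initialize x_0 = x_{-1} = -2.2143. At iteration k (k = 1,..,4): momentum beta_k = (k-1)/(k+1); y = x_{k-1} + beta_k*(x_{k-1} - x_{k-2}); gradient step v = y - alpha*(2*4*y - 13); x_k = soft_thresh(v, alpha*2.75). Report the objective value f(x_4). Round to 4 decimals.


FISTA on f(x) = 4*x^2 - 13*x + 2.75*|x|
L = 8, alpha = 0.0634
Iteration 1: beta = 0.0, y = -2.2143 + 0.0*(-2.2143 + 2.2143) = -2.2143
  grad(y) = -30.7144, v = y - alpha*grad = -0.267
  prox(v) = soft_thresh(-0.267, 0.1744) = -0.0927
Iteration 2: beta = 0.3333, y = -0.0927 + 0.3333*(-0.0927 + 2.2143) = 0.6146
  grad(y) = -8.0835, v = y - alpha*grad = 1.1271
  prox(v) = soft_thresh(1.1271, 0.1744) = 0.9527
Iteration 3: beta = 0.5, y = 0.9527 + 0.5*(0.9527 + 0.0927) = 1.4754
  grad(y) = -1.1969, v = y - alpha*grad = 1.5513
  prox(v) = soft_thresh(1.5513, 0.1744) = 1.3769
Iteration 4: beta = 0.6, y = 1.3769 + 0.6*(1.3769 - 0.9527) = 1.6314
  grad(y) = 0.0516, v = y - alpha*grad = 1.6282
  prox(v) = soft_thresh(1.6282, 0.1744) = 1.4538
f(x_4) = 4*1.4538^2 - 13*1.4538 + 2.75*|1.4538| = -6.4473


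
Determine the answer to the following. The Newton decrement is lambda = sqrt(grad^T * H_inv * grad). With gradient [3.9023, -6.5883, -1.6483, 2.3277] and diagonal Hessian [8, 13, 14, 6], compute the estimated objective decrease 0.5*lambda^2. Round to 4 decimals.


Step 1: H is diagonal, so H^(-1) * g = [0.4878, -0.5068, -0.1177, 0.388].
Step 2: g^T H^(-1) g = sum_i g_i^2 / H_ii
  = (3.9023)^2/8 + (-6.5883)^2/13 + (-1.6483)^2/14 + (2.3277)^2/6
  = 1.9035 + 3.3389 + 0.1941 + 0.903 = 6.3395
Step 3: Objective decrease = 0.5 * g^T H^(-1) g = 3.1697


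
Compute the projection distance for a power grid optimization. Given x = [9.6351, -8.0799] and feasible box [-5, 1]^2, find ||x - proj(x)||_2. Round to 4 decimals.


Project each component onto [-5, 1].
clip(9.6351) = 1.0, clip(-8.0799) = -5.0
Projection = [1.0, -5.0]
Squared diffs: [74.565, 9.4858]
Distance = sqrt(84.0508) = 9.1679


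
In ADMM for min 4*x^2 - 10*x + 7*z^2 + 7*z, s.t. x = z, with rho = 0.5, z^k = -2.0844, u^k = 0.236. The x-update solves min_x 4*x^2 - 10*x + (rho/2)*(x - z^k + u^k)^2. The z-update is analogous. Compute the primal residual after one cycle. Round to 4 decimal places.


ADMM iteration with rho = 0.5, z^k = -2.0844, u^k = 0.236
Step 1: x-update.
Minimize 4*x^2 - 10*x + (0.5/2)*(x + 2.0844 + 0.236)^2
FOC: (2*4 + 0.5)*x = 10 + 0.5*(-2.0844 - 0.236)
x^{k+1} = 1.04
Step 2: z-update.
Minimize 7*z^2 + 7*z + (0.5/2)*(1.04 - z + 0.236)^2
FOC: (2*7 + 0.5)*z = -7 + 0.5*(1.04 + 0.236)
z^{k+1} = -0.4388
Step 3: u-update.
u^{k+1} = 0.236 + 1.04 + 0.4388 = 1.7147
Step 4: Primal residual = |1.04 + 0.4388| = 1.4787


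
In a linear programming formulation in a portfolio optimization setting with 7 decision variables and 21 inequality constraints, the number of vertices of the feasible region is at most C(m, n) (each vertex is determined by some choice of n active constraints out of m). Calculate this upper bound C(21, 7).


Each vertex corresponds to some choice of n active constraints out of m, so the number of vertices is at most C(m, n) = m! / (n!(m-n)!).
m = 21, n = 7
Numerator: 21 * 20 * 19 * 18 * 17 * 16 * 15
Denominator: 7! = 5040
C(21, 7) = 116280
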